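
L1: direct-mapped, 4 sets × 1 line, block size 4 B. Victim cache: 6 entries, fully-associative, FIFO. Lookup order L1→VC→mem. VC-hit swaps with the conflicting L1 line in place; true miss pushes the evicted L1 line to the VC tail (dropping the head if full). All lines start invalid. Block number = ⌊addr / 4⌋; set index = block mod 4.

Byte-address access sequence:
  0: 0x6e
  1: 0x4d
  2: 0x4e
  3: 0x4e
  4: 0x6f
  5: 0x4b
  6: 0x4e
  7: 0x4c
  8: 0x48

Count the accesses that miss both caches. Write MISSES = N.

MISSES = 3

  [0] addr=0x6e blk=27 s=3: MISS | VC []
  [1] addr=0x4d blk=19 s=3: MISS | VC [27]
  [2] addr=0x4e blk=19 s=3: L1-HIT | VC [27]
  [3] addr=0x4e blk=19 s=3: L1-HIT | VC [27]
  [4] addr=0x6f blk=27 s=3: VC-HIT | VC [19]
  [5] addr=0x4b blk=18 s=2: MISS | VC [19]
  [6] addr=0x4e blk=19 s=3: VC-HIT | VC [27]
  [7] addr=0x4c blk=19 s=3: L1-HIT | VC [27]
  [8] addr=0x48 blk=18 s=2: L1-HIT | VC [27]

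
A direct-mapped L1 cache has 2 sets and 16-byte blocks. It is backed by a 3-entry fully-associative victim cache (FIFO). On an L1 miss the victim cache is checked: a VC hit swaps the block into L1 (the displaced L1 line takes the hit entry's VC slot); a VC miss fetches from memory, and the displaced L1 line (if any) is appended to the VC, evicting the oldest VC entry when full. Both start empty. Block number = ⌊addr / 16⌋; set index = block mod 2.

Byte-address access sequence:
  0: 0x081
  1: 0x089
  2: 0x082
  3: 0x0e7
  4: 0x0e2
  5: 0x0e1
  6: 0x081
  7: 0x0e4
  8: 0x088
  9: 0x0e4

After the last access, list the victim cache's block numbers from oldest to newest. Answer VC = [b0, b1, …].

0: 0x81 (blk 8, set 0) → MISS  vc=[]
1: 0x89 (blk 8, set 0) → L1-HIT  vc=[]
2: 0x82 (blk 8, set 0) → L1-HIT  vc=[]
3: 0xe7 (blk 14, set 0) → MISS  vc=[8]
4: 0xe2 (blk 14, set 0) → L1-HIT  vc=[8]
5: 0xe1 (blk 14, set 0) → L1-HIT  vc=[8]
6: 0x81 (blk 8, set 0) → VC-HIT  vc=[14]
7: 0xe4 (blk 14, set 0) → VC-HIT  vc=[8]
8: 0x88 (blk 8, set 0) → VC-HIT  vc=[14]
9: 0xe4 (blk 14, set 0) → VC-HIT  vc=[8]

VC = [8]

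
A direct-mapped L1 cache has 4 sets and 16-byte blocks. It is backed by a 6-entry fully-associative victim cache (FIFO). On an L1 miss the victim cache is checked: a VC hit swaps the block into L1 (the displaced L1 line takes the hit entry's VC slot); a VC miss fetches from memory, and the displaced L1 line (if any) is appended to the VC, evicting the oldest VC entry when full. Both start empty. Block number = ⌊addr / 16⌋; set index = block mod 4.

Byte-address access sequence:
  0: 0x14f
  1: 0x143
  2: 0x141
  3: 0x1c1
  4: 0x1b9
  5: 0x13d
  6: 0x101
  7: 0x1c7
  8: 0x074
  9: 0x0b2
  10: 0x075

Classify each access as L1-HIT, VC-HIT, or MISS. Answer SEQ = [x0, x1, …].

  [0] addr=0x14f blk=20 s=0: MISS | VC []
  [1] addr=0x143 blk=20 s=0: L1-HIT | VC []
  [2] addr=0x141 blk=20 s=0: L1-HIT | VC []
  [3] addr=0x1c1 blk=28 s=0: MISS | VC [20]
  [4] addr=0x1b9 blk=27 s=3: MISS | VC [20]
  [5] addr=0x13d blk=19 s=3: MISS | VC [20, 27]
  [6] addr=0x101 blk=16 s=0: MISS | VC [20, 27, 28]
  [7] addr=0x1c7 blk=28 s=0: VC-HIT | VC [20, 27, 16]
  [8] addr=0x74 blk=7 s=3: MISS | VC [20, 27, 16, 19]
  [9] addr=0xb2 blk=11 s=3: MISS | VC [20, 27, 16, 19, 7]
  [10] addr=0x75 blk=7 s=3: VC-HIT | VC [20, 27, 16, 19, 11]

SEQ = [MISS, L1-HIT, L1-HIT, MISS, MISS, MISS, MISS, VC-HIT, MISS, MISS, VC-HIT]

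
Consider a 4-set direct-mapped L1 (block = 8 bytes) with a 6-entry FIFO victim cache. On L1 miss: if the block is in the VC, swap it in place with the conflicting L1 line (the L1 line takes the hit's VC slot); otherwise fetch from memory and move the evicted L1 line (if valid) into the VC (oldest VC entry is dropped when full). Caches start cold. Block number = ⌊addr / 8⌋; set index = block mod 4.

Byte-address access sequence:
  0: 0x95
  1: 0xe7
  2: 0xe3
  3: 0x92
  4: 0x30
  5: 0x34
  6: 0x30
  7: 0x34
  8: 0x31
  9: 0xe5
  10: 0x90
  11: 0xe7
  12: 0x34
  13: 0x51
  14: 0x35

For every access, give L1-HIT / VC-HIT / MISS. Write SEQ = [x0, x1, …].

  [0] addr=0x95 blk=18 s=2: MISS | VC []
  [1] addr=0xe7 blk=28 s=0: MISS | VC []
  [2] addr=0xe3 blk=28 s=0: L1-HIT | VC []
  [3] addr=0x92 blk=18 s=2: L1-HIT | VC []
  [4] addr=0x30 blk=6 s=2: MISS | VC [18]
  [5] addr=0x34 blk=6 s=2: L1-HIT | VC [18]
  [6] addr=0x30 blk=6 s=2: L1-HIT | VC [18]
  [7] addr=0x34 blk=6 s=2: L1-HIT | VC [18]
  [8] addr=0x31 blk=6 s=2: L1-HIT | VC [18]
  [9] addr=0xe5 blk=28 s=0: L1-HIT | VC [18]
  [10] addr=0x90 blk=18 s=2: VC-HIT | VC [6]
  [11] addr=0xe7 blk=28 s=0: L1-HIT | VC [6]
  [12] addr=0x34 blk=6 s=2: VC-HIT | VC [18]
  [13] addr=0x51 blk=10 s=2: MISS | VC [18, 6]
  [14] addr=0x35 blk=6 s=2: VC-HIT | VC [18, 10]

SEQ = [MISS, MISS, L1-HIT, L1-HIT, MISS, L1-HIT, L1-HIT, L1-HIT, L1-HIT, L1-HIT, VC-HIT, L1-HIT, VC-HIT, MISS, VC-HIT]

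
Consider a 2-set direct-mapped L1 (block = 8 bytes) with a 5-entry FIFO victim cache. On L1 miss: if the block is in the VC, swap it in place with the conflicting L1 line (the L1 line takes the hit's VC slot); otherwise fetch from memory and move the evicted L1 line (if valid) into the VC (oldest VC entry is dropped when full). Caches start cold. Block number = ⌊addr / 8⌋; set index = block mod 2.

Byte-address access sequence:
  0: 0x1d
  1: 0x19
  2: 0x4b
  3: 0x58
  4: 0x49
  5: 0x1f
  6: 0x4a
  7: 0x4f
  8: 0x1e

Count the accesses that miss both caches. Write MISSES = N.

#0 0x1d→b3/s1 MISS; vc=[]
#1 0x19→b3/s1 L1-HIT; vc=[]
#2 0x4b→b9/s1 MISS; vc=[3]
#3 0x58→b11/s1 MISS; vc=[3,9]
#4 0x49→b9/s1 VC-HIT; vc=[3,11]
#5 0x1f→b3/s1 VC-HIT; vc=[9,11]
#6 0x4a→b9/s1 VC-HIT; vc=[3,11]
#7 0x4f→b9/s1 L1-HIT; vc=[3,11]
#8 0x1e→b3/s1 VC-HIT; vc=[9,11]

MISSES = 3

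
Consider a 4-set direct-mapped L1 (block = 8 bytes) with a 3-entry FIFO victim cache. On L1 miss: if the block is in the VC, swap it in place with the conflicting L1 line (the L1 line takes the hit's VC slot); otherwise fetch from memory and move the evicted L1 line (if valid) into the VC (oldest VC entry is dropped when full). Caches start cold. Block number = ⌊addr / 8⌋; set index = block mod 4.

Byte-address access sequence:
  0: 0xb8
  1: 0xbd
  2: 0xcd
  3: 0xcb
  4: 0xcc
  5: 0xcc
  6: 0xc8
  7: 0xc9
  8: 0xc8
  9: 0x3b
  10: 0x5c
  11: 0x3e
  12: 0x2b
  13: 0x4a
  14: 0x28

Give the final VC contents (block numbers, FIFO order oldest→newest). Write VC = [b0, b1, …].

VC = [11, 25, 9]

  [0] addr=0xb8 blk=23 s=3: MISS | VC []
  [1] addr=0xbd blk=23 s=3: L1-HIT | VC []
  [2] addr=0xcd blk=25 s=1: MISS | VC []
  [3] addr=0xcb blk=25 s=1: L1-HIT | VC []
  [4] addr=0xcc blk=25 s=1: L1-HIT | VC []
  [5] addr=0xcc blk=25 s=1: L1-HIT | VC []
  [6] addr=0xc8 blk=25 s=1: L1-HIT | VC []
  [7] addr=0xc9 blk=25 s=1: L1-HIT | VC []
  [8] addr=0xc8 blk=25 s=1: L1-HIT | VC []
  [9] addr=0x3b blk=7 s=3: MISS | VC [23]
  [10] addr=0x5c blk=11 s=3: MISS | VC [23, 7]
  [11] addr=0x3e blk=7 s=3: VC-HIT | VC [23, 11]
  [12] addr=0x2b blk=5 s=1: MISS | VC [23, 11, 25]
  [13] addr=0x4a blk=9 s=1: MISS | VC [11, 25, 5]
  [14] addr=0x28 blk=5 s=1: VC-HIT | VC [11, 25, 9]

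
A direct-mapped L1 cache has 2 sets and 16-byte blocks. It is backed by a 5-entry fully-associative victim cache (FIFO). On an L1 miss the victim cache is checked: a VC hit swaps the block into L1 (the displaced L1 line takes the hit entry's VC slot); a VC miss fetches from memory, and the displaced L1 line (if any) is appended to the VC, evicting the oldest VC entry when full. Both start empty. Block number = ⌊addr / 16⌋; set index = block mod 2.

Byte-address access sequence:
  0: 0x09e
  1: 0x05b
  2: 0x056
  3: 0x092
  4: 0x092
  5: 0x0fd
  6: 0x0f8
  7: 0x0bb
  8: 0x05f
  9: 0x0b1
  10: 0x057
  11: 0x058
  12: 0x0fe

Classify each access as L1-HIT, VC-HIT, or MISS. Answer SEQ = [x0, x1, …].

  [0] addr=0x9e blk=9 s=1: MISS | VC []
  [1] addr=0x5b blk=5 s=1: MISS | VC [9]
  [2] addr=0x56 blk=5 s=1: L1-HIT | VC [9]
  [3] addr=0x92 blk=9 s=1: VC-HIT | VC [5]
  [4] addr=0x92 blk=9 s=1: L1-HIT | VC [5]
  [5] addr=0xfd blk=15 s=1: MISS | VC [5, 9]
  [6] addr=0xf8 blk=15 s=1: L1-HIT | VC [5, 9]
  [7] addr=0xbb blk=11 s=1: MISS | VC [5, 9, 15]
  [8] addr=0x5f blk=5 s=1: VC-HIT | VC [11, 9, 15]
  [9] addr=0xb1 blk=11 s=1: VC-HIT | VC [5, 9, 15]
  [10] addr=0x57 blk=5 s=1: VC-HIT | VC [11, 9, 15]
  [11] addr=0x58 blk=5 s=1: L1-HIT | VC [11, 9, 15]
  [12] addr=0xfe blk=15 s=1: VC-HIT | VC [11, 9, 5]

SEQ = [MISS, MISS, L1-HIT, VC-HIT, L1-HIT, MISS, L1-HIT, MISS, VC-HIT, VC-HIT, VC-HIT, L1-HIT, VC-HIT]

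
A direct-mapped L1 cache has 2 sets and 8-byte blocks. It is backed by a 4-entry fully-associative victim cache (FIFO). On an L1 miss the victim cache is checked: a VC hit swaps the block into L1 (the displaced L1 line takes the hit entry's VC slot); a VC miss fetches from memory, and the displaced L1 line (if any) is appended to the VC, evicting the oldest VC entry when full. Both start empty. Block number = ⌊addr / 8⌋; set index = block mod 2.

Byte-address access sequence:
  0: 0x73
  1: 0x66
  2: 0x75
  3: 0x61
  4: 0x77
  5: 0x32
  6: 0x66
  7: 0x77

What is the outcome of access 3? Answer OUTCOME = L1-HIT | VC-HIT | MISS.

OUTCOME = VC-HIT

0: 0x73 (blk 14, set 0) → MISS  vc=[]
1: 0x66 (blk 12, set 0) → MISS  vc=[14]
2: 0x75 (blk 14, set 0) → VC-HIT  vc=[12]
3: 0x61 (blk 12, set 0) → VC-HIT  vc=[14]
4: 0x77 (blk 14, set 0) → VC-HIT  vc=[12]
5: 0x32 (blk 6, set 0) → MISS  vc=[12, 14]
6: 0x66 (blk 12, set 0) → VC-HIT  vc=[6, 14]
7: 0x77 (blk 14, set 0) → VC-HIT  vc=[6, 12]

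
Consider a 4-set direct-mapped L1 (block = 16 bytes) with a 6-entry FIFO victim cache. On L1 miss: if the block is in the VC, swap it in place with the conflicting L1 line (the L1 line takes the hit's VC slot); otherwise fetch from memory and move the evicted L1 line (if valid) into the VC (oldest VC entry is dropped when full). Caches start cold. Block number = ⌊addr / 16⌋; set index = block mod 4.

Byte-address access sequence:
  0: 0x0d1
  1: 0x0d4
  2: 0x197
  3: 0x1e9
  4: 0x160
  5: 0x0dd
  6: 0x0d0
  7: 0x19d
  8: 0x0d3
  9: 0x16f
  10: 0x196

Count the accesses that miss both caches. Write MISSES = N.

  [0] addr=0xd1 blk=13 s=1: MISS | VC []
  [1] addr=0xd4 blk=13 s=1: L1-HIT | VC []
  [2] addr=0x197 blk=25 s=1: MISS | VC [13]
  [3] addr=0x1e9 blk=30 s=2: MISS | VC [13]
  [4] addr=0x160 blk=22 s=2: MISS | VC [13, 30]
  [5] addr=0xdd blk=13 s=1: VC-HIT | VC [25, 30]
  [6] addr=0xd0 blk=13 s=1: L1-HIT | VC [25, 30]
  [7] addr=0x19d blk=25 s=1: VC-HIT | VC [13, 30]
  [8] addr=0xd3 blk=13 s=1: VC-HIT | VC [25, 30]
  [9] addr=0x16f blk=22 s=2: L1-HIT | VC [25, 30]
  [10] addr=0x196 blk=25 s=1: VC-HIT | VC [13, 30]

MISSES = 4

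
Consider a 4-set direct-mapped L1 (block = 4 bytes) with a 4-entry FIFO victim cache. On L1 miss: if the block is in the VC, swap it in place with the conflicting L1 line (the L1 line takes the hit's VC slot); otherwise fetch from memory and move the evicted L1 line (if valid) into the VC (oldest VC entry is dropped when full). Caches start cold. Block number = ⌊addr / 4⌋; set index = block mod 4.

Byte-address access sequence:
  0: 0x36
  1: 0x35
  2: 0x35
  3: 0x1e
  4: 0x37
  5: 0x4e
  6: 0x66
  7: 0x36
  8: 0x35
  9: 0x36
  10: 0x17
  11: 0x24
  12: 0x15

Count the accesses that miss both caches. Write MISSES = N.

MISSES = 6

#0 0x36→b13/s1 MISS; vc=[]
#1 0x35→b13/s1 L1-HIT; vc=[]
#2 0x35→b13/s1 L1-HIT; vc=[]
#3 0x1e→b7/s3 MISS; vc=[]
#4 0x37→b13/s1 L1-HIT; vc=[]
#5 0x4e→b19/s3 MISS; vc=[7]
#6 0x66→b25/s1 MISS; vc=[7,13]
#7 0x36→b13/s1 VC-HIT; vc=[7,25]
#8 0x35→b13/s1 L1-HIT; vc=[7,25]
#9 0x36→b13/s1 L1-HIT; vc=[7,25]
#10 0x17→b5/s1 MISS; vc=[7,25,13]
#11 0x24→b9/s1 MISS; vc=[7,25,13,5]
#12 0x15→b5/s1 VC-HIT; vc=[7,25,13,9]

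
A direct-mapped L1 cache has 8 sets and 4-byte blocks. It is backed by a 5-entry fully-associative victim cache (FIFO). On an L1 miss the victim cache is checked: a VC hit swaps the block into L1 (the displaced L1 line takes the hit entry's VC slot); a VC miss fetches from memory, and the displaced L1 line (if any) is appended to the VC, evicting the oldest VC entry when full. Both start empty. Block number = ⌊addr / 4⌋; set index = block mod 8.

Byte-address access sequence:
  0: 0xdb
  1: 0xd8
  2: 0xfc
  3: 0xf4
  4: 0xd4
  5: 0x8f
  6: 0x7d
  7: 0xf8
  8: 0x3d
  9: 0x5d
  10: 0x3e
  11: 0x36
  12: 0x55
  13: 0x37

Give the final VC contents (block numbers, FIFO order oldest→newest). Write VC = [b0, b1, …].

  [0] addr=0xdb blk=54 s=6: MISS | VC []
  [1] addr=0xd8 blk=54 s=6: L1-HIT | VC []
  [2] addr=0xfc blk=63 s=7: MISS | VC []
  [3] addr=0xf4 blk=61 s=5: MISS | VC []
  [4] addr=0xd4 blk=53 s=5: MISS | VC [61]
  [5] addr=0x8f blk=35 s=3: MISS | VC [61]
  [6] addr=0x7d blk=31 s=7: MISS | VC [61, 63]
  [7] addr=0xf8 blk=62 s=6: MISS | VC [61, 63, 54]
  [8] addr=0x3d blk=15 s=7: MISS | VC [61, 63, 54, 31]
  [9] addr=0x5d blk=23 s=7: MISS | VC [61, 63, 54, 31, 15]
  [10] addr=0x3e blk=15 s=7: VC-HIT | VC [61, 63, 54, 31, 23]
  [11] addr=0x36 blk=13 s=5: MISS | VC [63, 54, 31, 23, 53]
  [12] addr=0x55 blk=21 s=5: MISS | VC [54, 31, 23, 53, 13]
  [13] addr=0x37 blk=13 s=5: VC-HIT | VC [54, 31, 23, 53, 21]

VC = [54, 31, 23, 53, 21]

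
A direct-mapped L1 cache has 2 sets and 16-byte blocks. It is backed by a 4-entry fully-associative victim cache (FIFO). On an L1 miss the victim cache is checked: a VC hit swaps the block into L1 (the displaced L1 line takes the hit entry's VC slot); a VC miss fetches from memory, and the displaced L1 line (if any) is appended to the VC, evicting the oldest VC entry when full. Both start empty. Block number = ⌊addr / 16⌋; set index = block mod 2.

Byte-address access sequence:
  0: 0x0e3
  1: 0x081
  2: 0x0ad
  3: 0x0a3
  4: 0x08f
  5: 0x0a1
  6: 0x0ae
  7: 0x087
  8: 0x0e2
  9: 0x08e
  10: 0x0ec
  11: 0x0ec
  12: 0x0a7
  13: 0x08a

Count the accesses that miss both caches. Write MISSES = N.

MISSES = 3

  [0] addr=0xe3 blk=14 s=0: MISS | VC []
  [1] addr=0x81 blk=8 s=0: MISS | VC [14]
  [2] addr=0xad blk=10 s=0: MISS | VC [14, 8]
  [3] addr=0xa3 blk=10 s=0: L1-HIT | VC [14, 8]
  [4] addr=0x8f blk=8 s=0: VC-HIT | VC [14, 10]
  [5] addr=0xa1 blk=10 s=0: VC-HIT | VC [14, 8]
  [6] addr=0xae blk=10 s=0: L1-HIT | VC [14, 8]
  [7] addr=0x87 blk=8 s=0: VC-HIT | VC [14, 10]
  [8] addr=0xe2 blk=14 s=0: VC-HIT | VC [8, 10]
  [9] addr=0x8e blk=8 s=0: VC-HIT | VC [14, 10]
  [10] addr=0xec blk=14 s=0: VC-HIT | VC [8, 10]
  [11] addr=0xec blk=14 s=0: L1-HIT | VC [8, 10]
  [12] addr=0xa7 blk=10 s=0: VC-HIT | VC [8, 14]
  [13] addr=0x8a blk=8 s=0: VC-HIT | VC [10, 14]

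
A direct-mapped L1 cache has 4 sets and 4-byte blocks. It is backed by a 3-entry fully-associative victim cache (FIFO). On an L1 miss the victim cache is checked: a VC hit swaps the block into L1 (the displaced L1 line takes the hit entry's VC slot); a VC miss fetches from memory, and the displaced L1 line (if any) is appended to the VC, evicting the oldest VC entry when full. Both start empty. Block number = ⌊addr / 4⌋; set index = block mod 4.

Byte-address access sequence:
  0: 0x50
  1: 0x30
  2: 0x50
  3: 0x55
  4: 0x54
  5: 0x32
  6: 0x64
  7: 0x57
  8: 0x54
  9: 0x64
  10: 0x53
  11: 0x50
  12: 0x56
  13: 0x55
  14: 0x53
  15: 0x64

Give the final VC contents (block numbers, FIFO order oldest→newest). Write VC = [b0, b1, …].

VC = [12, 21]

0: 0x50 (blk 20, set 0) → MISS  vc=[]
1: 0x30 (blk 12, set 0) → MISS  vc=[20]
2: 0x50 (blk 20, set 0) → VC-HIT  vc=[12]
3: 0x55 (blk 21, set 1) → MISS  vc=[12]
4: 0x54 (blk 21, set 1) → L1-HIT  vc=[12]
5: 0x32 (blk 12, set 0) → VC-HIT  vc=[20]
6: 0x64 (blk 25, set 1) → MISS  vc=[20, 21]
7: 0x57 (blk 21, set 1) → VC-HIT  vc=[20, 25]
8: 0x54 (blk 21, set 1) → L1-HIT  vc=[20, 25]
9: 0x64 (blk 25, set 1) → VC-HIT  vc=[20, 21]
10: 0x53 (blk 20, set 0) → VC-HIT  vc=[12, 21]
11: 0x50 (blk 20, set 0) → L1-HIT  vc=[12, 21]
12: 0x56 (blk 21, set 1) → VC-HIT  vc=[12, 25]
13: 0x55 (blk 21, set 1) → L1-HIT  vc=[12, 25]
14: 0x53 (blk 20, set 0) → L1-HIT  vc=[12, 25]
15: 0x64 (blk 25, set 1) → VC-HIT  vc=[12, 21]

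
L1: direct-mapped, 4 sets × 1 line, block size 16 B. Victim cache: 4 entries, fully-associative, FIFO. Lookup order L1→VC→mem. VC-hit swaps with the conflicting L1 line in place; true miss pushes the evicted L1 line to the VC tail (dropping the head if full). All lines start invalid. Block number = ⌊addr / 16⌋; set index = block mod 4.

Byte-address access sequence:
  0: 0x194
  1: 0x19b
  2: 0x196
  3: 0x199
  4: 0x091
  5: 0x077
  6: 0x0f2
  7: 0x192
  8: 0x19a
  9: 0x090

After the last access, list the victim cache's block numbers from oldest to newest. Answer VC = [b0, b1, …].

0: 0x194 (blk 25, set 1) → MISS  vc=[]
1: 0x19b (blk 25, set 1) → L1-HIT  vc=[]
2: 0x196 (blk 25, set 1) → L1-HIT  vc=[]
3: 0x199 (blk 25, set 1) → L1-HIT  vc=[]
4: 0x91 (blk 9, set 1) → MISS  vc=[25]
5: 0x77 (blk 7, set 3) → MISS  vc=[25]
6: 0xf2 (blk 15, set 3) → MISS  vc=[25, 7]
7: 0x192 (blk 25, set 1) → VC-HIT  vc=[9, 7]
8: 0x19a (blk 25, set 1) → L1-HIT  vc=[9, 7]
9: 0x90 (blk 9, set 1) → VC-HIT  vc=[25, 7]

VC = [25, 7]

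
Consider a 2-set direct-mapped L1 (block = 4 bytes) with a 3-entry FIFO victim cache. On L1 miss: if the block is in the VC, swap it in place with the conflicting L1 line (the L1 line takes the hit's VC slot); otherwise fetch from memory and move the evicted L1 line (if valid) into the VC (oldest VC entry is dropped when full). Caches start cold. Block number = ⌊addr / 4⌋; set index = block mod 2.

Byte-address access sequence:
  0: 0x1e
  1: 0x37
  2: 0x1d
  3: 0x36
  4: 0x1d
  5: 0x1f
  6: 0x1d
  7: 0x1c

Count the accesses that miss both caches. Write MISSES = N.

MISSES = 2

#0 0x1e→b7/s1 MISS; vc=[]
#1 0x37→b13/s1 MISS; vc=[7]
#2 0x1d→b7/s1 VC-HIT; vc=[13]
#3 0x36→b13/s1 VC-HIT; vc=[7]
#4 0x1d→b7/s1 VC-HIT; vc=[13]
#5 0x1f→b7/s1 L1-HIT; vc=[13]
#6 0x1d→b7/s1 L1-HIT; vc=[13]
#7 0x1c→b7/s1 L1-HIT; vc=[13]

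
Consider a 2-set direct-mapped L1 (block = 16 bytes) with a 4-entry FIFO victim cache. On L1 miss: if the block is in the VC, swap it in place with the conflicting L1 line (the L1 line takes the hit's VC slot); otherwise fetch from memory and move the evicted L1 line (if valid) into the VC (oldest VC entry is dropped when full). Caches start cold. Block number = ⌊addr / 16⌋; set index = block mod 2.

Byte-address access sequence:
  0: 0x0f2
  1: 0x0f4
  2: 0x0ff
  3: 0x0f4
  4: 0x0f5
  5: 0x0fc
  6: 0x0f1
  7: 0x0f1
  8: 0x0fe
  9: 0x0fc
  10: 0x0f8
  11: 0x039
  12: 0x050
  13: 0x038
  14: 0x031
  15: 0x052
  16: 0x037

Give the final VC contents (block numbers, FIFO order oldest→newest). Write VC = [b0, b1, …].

  [0] addr=0xf2 blk=15 s=1: MISS | VC []
  [1] addr=0xf4 blk=15 s=1: L1-HIT | VC []
  [2] addr=0xff blk=15 s=1: L1-HIT | VC []
  [3] addr=0xf4 blk=15 s=1: L1-HIT | VC []
  [4] addr=0xf5 blk=15 s=1: L1-HIT | VC []
  [5] addr=0xfc blk=15 s=1: L1-HIT | VC []
  [6] addr=0xf1 blk=15 s=1: L1-HIT | VC []
  [7] addr=0xf1 blk=15 s=1: L1-HIT | VC []
  [8] addr=0xfe blk=15 s=1: L1-HIT | VC []
  [9] addr=0xfc blk=15 s=1: L1-HIT | VC []
  [10] addr=0xf8 blk=15 s=1: L1-HIT | VC []
  [11] addr=0x39 blk=3 s=1: MISS | VC [15]
  [12] addr=0x50 blk=5 s=1: MISS | VC [15, 3]
  [13] addr=0x38 blk=3 s=1: VC-HIT | VC [15, 5]
  [14] addr=0x31 blk=3 s=1: L1-HIT | VC [15, 5]
  [15] addr=0x52 blk=5 s=1: VC-HIT | VC [15, 3]
  [16] addr=0x37 blk=3 s=1: VC-HIT | VC [15, 5]

VC = [15, 5]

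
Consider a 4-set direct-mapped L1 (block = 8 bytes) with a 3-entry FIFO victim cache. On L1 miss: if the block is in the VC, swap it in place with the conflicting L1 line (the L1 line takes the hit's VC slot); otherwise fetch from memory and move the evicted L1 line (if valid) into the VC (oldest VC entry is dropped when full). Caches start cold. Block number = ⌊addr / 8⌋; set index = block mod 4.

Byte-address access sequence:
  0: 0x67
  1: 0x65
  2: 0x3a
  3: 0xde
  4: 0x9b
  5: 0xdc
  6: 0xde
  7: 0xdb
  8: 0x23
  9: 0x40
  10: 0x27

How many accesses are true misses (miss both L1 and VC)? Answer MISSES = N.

MISSES = 6

0: 0x67 (blk 12, set 0) → MISS  vc=[]
1: 0x65 (blk 12, set 0) → L1-HIT  vc=[]
2: 0x3a (blk 7, set 3) → MISS  vc=[]
3: 0xde (blk 27, set 3) → MISS  vc=[7]
4: 0x9b (blk 19, set 3) → MISS  vc=[7, 27]
5: 0xdc (blk 27, set 3) → VC-HIT  vc=[7, 19]
6: 0xde (blk 27, set 3) → L1-HIT  vc=[7, 19]
7: 0xdb (blk 27, set 3) → L1-HIT  vc=[7, 19]
8: 0x23 (blk 4, set 0) → MISS  vc=[7, 19, 12]
9: 0x40 (blk 8, set 0) → MISS  vc=[19, 12, 4]
10: 0x27 (blk 4, set 0) → VC-HIT  vc=[19, 12, 8]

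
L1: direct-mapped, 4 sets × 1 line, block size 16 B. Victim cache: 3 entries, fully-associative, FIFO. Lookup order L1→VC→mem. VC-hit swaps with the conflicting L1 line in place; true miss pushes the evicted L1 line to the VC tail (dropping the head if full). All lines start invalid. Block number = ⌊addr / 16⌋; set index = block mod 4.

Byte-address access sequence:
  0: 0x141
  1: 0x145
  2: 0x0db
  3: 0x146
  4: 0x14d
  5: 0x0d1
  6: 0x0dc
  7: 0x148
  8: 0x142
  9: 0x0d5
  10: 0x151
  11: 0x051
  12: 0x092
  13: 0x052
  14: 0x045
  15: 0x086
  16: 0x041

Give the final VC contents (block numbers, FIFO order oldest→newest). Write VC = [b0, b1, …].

  [0] addr=0x141 blk=20 s=0: MISS | VC []
  [1] addr=0x145 blk=20 s=0: L1-HIT | VC []
  [2] addr=0xdb blk=13 s=1: MISS | VC []
  [3] addr=0x146 blk=20 s=0: L1-HIT | VC []
  [4] addr=0x14d blk=20 s=0: L1-HIT | VC []
  [5] addr=0xd1 blk=13 s=1: L1-HIT | VC []
  [6] addr=0xdc blk=13 s=1: L1-HIT | VC []
  [7] addr=0x148 blk=20 s=0: L1-HIT | VC []
  [8] addr=0x142 blk=20 s=0: L1-HIT | VC []
  [9] addr=0xd5 blk=13 s=1: L1-HIT | VC []
  [10] addr=0x151 blk=21 s=1: MISS | VC [13]
  [11] addr=0x51 blk=5 s=1: MISS | VC [13, 21]
  [12] addr=0x92 blk=9 s=1: MISS | VC [13, 21, 5]
  [13] addr=0x52 blk=5 s=1: VC-HIT | VC [13, 21, 9]
  [14] addr=0x45 blk=4 s=0: MISS | VC [21, 9, 20]
  [15] addr=0x86 blk=8 s=0: MISS | VC [9, 20, 4]
  [16] addr=0x41 blk=4 s=0: VC-HIT | VC [9, 20, 8]

VC = [9, 20, 8]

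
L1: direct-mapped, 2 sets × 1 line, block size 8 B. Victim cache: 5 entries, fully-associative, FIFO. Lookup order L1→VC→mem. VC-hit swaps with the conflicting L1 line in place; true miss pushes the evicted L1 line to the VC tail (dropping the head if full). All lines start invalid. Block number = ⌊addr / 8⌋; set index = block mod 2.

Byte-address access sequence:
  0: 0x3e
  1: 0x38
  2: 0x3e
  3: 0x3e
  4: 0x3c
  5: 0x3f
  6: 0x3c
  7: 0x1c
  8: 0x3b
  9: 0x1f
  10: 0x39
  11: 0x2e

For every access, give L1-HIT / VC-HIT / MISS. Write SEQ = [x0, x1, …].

#0 0x3e→b7/s1 MISS; vc=[]
#1 0x38→b7/s1 L1-HIT; vc=[]
#2 0x3e→b7/s1 L1-HIT; vc=[]
#3 0x3e→b7/s1 L1-HIT; vc=[]
#4 0x3c→b7/s1 L1-HIT; vc=[]
#5 0x3f→b7/s1 L1-HIT; vc=[]
#6 0x3c→b7/s1 L1-HIT; vc=[]
#7 0x1c→b3/s1 MISS; vc=[7]
#8 0x3b→b7/s1 VC-HIT; vc=[3]
#9 0x1f→b3/s1 VC-HIT; vc=[7]
#10 0x39→b7/s1 VC-HIT; vc=[3]
#11 0x2e→b5/s1 MISS; vc=[3,7]

SEQ = [MISS, L1-HIT, L1-HIT, L1-HIT, L1-HIT, L1-HIT, L1-HIT, MISS, VC-HIT, VC-HIT, VC-HIT, MISS]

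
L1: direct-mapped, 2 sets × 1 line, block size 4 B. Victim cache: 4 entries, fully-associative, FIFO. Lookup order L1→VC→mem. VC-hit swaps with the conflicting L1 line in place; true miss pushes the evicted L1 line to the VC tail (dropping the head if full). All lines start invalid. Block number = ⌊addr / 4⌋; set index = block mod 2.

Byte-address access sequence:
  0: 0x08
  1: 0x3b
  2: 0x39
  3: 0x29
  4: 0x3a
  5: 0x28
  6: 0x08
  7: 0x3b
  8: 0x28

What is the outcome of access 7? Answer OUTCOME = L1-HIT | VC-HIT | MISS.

OUTCOME = VC-HIT

0: 0x8 (blk 2, set 0) → MISS  vc=[]
1: 0x3b (blk 14, set 0) → MISS  vc=[2]
2: 0x39 (blk 14, set 0) → L1-HIT  vc=[2]
3: 0x29 (blk 10, set 0) → MISS  vc=[2, 14]
4: 0x3a (blk 14, set 0) → VC-HIT  vc=[2, 10]
5: 0x28 (blk 10, set 0) → VC-HIT  vc=[2, 14]
6: 0x8 (blk 2, set 0) → VC-HIT  vc=[10, 14]
7: 0x3b (blk 14, set 0) → VC-HIT  vc=[10, 2]
8: 0x28 (blk 10, set 0) → VC-HIT  vc=[14, 2]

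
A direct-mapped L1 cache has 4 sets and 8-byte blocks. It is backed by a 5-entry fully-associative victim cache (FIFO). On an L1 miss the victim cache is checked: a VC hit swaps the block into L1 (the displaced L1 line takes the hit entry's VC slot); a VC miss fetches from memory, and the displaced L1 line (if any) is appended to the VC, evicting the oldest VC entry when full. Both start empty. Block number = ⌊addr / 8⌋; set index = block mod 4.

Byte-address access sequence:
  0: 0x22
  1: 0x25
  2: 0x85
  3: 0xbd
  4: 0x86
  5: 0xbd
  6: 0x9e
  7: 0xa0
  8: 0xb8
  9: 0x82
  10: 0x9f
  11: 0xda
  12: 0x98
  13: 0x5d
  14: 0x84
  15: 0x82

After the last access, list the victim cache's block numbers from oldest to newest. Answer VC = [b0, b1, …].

#0 0x22→b4/s0 MISS; vc=[]
#1 0x25→b4/s0 L1-HIT; vc=[]
#2 0x85→b16/s0 MISS; vc=[4]
#3 0xbd→b23/s3 MISS; vc=[4]
#4 0x86→b16/s0 L1-HIT; vc=[4]
#5 0xbd→b23/s3 L1-HIT; vc=[4]
#6 0x9e→b19/s3 MISS; vc=[4,23]
#7 0xa0→b20/s0 MISS; vc=[4,23,16]
#8 0xb8→b23/s3 VC-HIT; vc=[4,19,16]
#9 0x82→b16/s0 VC-HIT; vc=[4,19,20]
#10 0x9f→b19/s3 VC-HIT; vc=[4,23,20]
#11 0xda→b27/s3 MISS; vc=[4,23,20,19]
#12 0x98→b19/s3 VC-HIT; vc=[4,23,20,27]
#13 0x5d→b11/s3 MISS; vc=[4,23,20,27,19]
#14 0x84→b16/s0 L1-HIT; vc=[4,23,20,27,19]
#15 0x82→b16/s0 L1-HIT; vc=[4,23,20,27,19]

VC = [4, 23, 20, 27, 19]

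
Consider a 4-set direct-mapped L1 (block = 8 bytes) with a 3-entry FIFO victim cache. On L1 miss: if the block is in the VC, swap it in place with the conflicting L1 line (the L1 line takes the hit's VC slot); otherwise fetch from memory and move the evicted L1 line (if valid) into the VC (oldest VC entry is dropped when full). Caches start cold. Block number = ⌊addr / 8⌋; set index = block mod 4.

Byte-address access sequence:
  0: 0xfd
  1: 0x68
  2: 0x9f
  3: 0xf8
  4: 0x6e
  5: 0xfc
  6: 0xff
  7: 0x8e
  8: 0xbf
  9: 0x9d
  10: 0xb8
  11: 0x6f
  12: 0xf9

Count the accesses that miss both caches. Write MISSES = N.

MISSES = 5

  [0] addr=0xfd blk=31 s=3: MISS | VC []
  [1] addr=0x68 blk=13 s=1: MISS | VC []
  [2] addr=0x9f blk=19 s=3: MISS | VC [31]
  [3] addr=0xf8 blk=31 s=3: VC-HIT | VC [19]
  [4] addr=0x6e blk=13 s=1: L1-HIT | VC [19]
  [5] addr=0xfc blk=31 s=3: L1-HIT | VC [19]
  [6] addr=0xff blk=31 s=3: L1-HIT | VC [19]
  [7] addr=0x8e blk=17 s=1: MISS | VC [19, 13]
  [8] addr=0xbf blk=23 s=3: MISS | VC [19, 13, 31]
  [9] addr=0x9d blk=19 s=3: VC-HIT | VC [23, 13, 31]
  [10] addr=0xb8 blk=23 s=3: VC-HIT | VC [19, 13, 31]
  [11] addr=0x6f blk=13 s=1: VC-HIT | VC [19, 17, 31]
  [12] addr=0xf9 blk=31 s=3: VC-HIT | VC [19, 17, 23]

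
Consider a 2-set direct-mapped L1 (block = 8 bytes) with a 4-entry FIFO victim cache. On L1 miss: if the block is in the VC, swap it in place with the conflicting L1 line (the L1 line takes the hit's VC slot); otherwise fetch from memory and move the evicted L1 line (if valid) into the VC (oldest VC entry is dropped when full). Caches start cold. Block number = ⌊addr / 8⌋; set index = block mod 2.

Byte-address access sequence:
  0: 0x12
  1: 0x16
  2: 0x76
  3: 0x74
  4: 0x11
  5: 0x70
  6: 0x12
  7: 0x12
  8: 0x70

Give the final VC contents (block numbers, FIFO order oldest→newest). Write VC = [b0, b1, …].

  [0] addr=0x12 blk=2 s=0: MISS | VC []
  [1] addr=0x16 blk=2 s=0: L1-HIT | VC []
  [2] addr=0x76 blk=14 s=0: MISS | VC [2]
  [3] addr=0x74 blk=14 s=0: L1-HIT | VC [2]
  [4] addr=0x11 blk=2 s=0: VC-HIT | VC [14]
  [5] addr=0x70 blk=14 s=0: VC-HIT | VC [2]
  [6] addr=0x12 blk=2 s=0: VC-HIT | VC [14]
  [7] addr=0x12 blk=2 s=0: L1-HIT | VC [14]
  [8] addr=0x70 blk=14 s=0: VC-HIT | VC [2]

VC = [2]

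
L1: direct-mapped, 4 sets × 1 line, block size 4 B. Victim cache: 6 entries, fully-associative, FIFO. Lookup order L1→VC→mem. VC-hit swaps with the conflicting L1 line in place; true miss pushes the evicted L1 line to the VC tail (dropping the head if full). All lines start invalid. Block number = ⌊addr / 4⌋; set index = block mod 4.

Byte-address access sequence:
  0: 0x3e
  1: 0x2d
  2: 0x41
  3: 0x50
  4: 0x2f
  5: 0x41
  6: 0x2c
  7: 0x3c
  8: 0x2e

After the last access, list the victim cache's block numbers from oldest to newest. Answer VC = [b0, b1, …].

  [0] addr=0x3e blk=15 s=3: MISS | VC []
  [1] addr=0x2d blk=11 s=3: MISS | VC [15]
  [2] addr=0x41 blk=16 s=0: MISS | VC [15]
  [3] addr=0x50 blk=20 s=0: MISS | VC [15, 16]
  [4] addr=0x2f blk=11 s=3: L1-HIT | VC [15, 16]
  [5] addr=0x41 blk=16 s=0: VC-HIT | VC [15, 20]
  [6] addr=0x2c blk=11 s=3: L1-HIT | VC [15, 20]
  [7] addr=0x3c blk=15 s=3: VC-HIT | VC [11, 20]
  [8] addr=0x2e blk=11 s=3: VC-HIT | VC [15, 20]

VC = [15, 20]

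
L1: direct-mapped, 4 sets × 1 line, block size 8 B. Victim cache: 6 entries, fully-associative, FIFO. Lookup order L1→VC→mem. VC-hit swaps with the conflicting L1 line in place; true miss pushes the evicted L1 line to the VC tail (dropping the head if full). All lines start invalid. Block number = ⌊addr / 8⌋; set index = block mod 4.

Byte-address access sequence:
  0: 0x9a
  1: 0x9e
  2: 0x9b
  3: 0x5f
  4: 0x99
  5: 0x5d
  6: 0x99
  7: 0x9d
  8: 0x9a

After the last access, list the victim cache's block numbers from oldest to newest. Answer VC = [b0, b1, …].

  [0] addr=0x9a blk=19 s=3: MISS | VC []
  [1] addr=0x9e blk=19 s=3: L1-HIT | VC []
  [2] addr=0x9b blk=19 s=3: L1-HIT | VC []
  [3] addr=0x5f blk=11 s=3: MISS | VC [19]
  [4] addr=0x99 blk=19 s=3: VC-HIT | VC [11]
  [5] addr=0x5d blk=11 s=3: VC-HIT | VC [19]
  [6] addr=0x99 blk=19 s=3: VC-HIT | VC [11]
  [7] addr=0x9d blk=19 s=3: L1-HIT | VC [11]
  [8] addr=0x9a blk=19 s=3: L1-HIT | VC [11]

VC = [11]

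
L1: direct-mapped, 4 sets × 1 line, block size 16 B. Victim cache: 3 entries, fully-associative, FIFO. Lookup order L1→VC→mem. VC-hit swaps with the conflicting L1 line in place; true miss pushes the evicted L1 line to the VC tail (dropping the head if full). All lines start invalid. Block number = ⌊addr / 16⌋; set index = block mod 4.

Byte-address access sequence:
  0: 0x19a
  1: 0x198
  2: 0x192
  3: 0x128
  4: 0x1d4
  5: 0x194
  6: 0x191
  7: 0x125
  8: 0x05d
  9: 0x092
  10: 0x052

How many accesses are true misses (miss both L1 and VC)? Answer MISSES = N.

  [0] addr=0x19a blk=25 s=1: MISS | VC []
  [1] addr=0x198 blk=25 s=1: L1-HIT | VC []
  [2] addr=0x192 blk=25 s=1: L1-HIT | VC []
  [3] addr=0x128 blk=18 s=2: MISS | VC []
  [4] addr=0x1d4 blk=29 s=1: MISS | VC [25]
  [5] addr=0x194 blk=25 s=1: VC-HIT | VC [29]
  [6] addr=0x191 blk=25 s=1: L1-HIT | VC [29]
  [7] addr=0x125 blk=18 s=2: L1-HIT | VC [29]
  [8] addr=0x5d blk=5 s=1: MISS | VC [29, 25]
  [9] addr=0x92 blk=9 s=1: MISS | VC [29, 25, 5]
  [10] addr=0x52 blk=5 s=1: VC-HIT | VC [29, 25, 9]

MISSES = 5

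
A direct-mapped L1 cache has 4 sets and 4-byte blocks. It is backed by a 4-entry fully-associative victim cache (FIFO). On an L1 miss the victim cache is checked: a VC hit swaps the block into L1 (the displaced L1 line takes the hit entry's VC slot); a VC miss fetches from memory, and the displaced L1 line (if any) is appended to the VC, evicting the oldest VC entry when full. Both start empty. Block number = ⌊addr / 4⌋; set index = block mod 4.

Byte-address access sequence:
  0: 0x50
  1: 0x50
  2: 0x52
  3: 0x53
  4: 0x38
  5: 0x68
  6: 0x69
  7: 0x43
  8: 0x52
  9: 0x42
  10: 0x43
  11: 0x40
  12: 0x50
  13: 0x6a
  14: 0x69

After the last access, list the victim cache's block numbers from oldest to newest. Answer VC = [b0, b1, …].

#0 0x50→b20/s0 MISS; vc=[]
#1 0x50→b20/s0 L1-HIT; vc=[]
#2 0x52→b20/s0 L1-HIT; vc=[]
#3 0x53→b20/s0 L1-HIT; vc=[]
#4 0x38→b14/s2 MISS; vc=[]
#5 0x68→b26/s2 MISS; vc=[14]
#6 0x69→b26/s2 L1-HIT; vc=[14]
#7 0x43→b16/s0 MISS; vc=[14,20]
#8 0x52→b20/s0 VC-HIT; vc=[14,16]
#9 0x42→b16/s0 VC-HIT; vc=[14,20]
#10 0x43→b16/s0 L1-HIT; vc=[14,20]
#11 0x40→b16/s0 L1-HIT; vc=[14,20]
#12 0x50→b20/s0 VC-HIT; vc=[14,16]
#13 0x6a→b26/s2 L1-HIT; vc=[14,16]
#14 0x69→b26/s2 L1-HIT; vc=[14,16]

VC = [14, 16]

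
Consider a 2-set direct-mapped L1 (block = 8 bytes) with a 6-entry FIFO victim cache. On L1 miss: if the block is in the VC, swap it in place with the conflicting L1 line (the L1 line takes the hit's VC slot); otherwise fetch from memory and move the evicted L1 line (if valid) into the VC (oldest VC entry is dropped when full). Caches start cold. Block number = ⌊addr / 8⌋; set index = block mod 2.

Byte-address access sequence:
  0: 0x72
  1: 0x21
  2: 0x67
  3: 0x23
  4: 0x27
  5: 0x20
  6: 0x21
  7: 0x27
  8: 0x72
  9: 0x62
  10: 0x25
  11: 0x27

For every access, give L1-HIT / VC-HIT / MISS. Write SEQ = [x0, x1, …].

SEQ = [MISS, MISS, MISS, VC-HIT, L1-HIT, L1-HIT, L1-HIT, L1-HIT, VC-HIT, VC-HIT, VC-HIT, L1-HIT]

0: 0x72 (blk 14, set 0) → MISS  vc=[]
1: 0x21 (blk 4, set 0) → MISS  vc=[14]
2: 0x67 (blk 12, set 0) → MISS  vc=[14, 4]
3: 0x23 (blk 4, set 0) → VC-HIT  vc=[14, 12]
4: 0x27 (blk 4, set 0) → L1-HIT  vc=[14, 12]
5: 0x20 (blk 4, set 0) → L1-HIT  vc=[14, 12]
6: 0x21 (blk 4, set 0) → L1-HIT  vc=[14, 12]
7: 0x27 (blk 4, set 0) → L1-HIT  vc=[14, 12]
8: 0x72 (blk 14, set 0) → VC-HIT  vc=[4, 12]
9: 0x62 (blk 12, set 0) → VC-HIT  vc=[4, 14]
10: 0x25 (blk 4, set 0) → VC-HIT  vc=[12, 14]
11: 0x27 (blk 4, set 0) → L1-HIT  vc=[12, 14]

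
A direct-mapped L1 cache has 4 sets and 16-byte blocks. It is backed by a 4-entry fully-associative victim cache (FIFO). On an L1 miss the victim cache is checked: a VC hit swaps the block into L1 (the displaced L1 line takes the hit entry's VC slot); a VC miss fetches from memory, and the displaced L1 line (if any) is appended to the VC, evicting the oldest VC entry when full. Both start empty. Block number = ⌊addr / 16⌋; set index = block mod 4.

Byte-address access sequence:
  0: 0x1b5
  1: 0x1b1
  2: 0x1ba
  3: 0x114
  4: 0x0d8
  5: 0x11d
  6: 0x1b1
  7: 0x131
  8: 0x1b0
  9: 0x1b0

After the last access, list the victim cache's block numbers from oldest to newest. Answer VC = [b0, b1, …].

VC = [13, 19]

0: 0x1b5 (blk 27, set 3) → MISS  vc=[]
1: 0x1b1 (blk 27, set 3) → L1-HIT  vc=[]
2: 0x1ba (blk 27, set 3) → L1-HIT  vc=[]
3: 0x114 (blk 17, set 1) → MISS  vc=[]
4: 0xd8 (blk 13, set 1) → MISS  vc=[17]
5: 0x11d (blk 17, set 1) → VC-HIT  vc=[13]
6: 0x1b1 (blk 27, set 3) → L1-HIT  vc=[13]
7: 0x131 (blk 19, set 3) → MISS  vc=[13, 27]
8: 0x1b0 (blk 27, set 3) → VC-HIT  vc=[13, 19]
9: 0x1b0 (blk 27, set 3) → L1-HIT  vc=[13, 19]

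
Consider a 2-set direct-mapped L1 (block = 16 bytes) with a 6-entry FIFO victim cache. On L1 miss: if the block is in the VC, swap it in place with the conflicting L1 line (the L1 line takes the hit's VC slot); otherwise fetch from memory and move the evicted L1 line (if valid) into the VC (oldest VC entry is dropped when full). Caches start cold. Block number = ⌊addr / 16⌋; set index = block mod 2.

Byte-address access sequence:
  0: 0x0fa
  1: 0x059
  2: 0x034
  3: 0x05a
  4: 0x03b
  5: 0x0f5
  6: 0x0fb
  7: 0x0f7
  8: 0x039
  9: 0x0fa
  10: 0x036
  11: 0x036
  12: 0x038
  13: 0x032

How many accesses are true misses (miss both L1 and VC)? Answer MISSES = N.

MISSES = 3

  [0] addr=0xfa blk=15 s=1: MISS | VC []
  [1] addr=0x59 blk=5 s=1: MISS | VC [15]
  [2] addr=0x34 blk=3 s=1: MISS | VC [15, 5]
  [3] addr=0x5a blk=5 s=1: VC-HIT | VC [15, 3]
  [4] addr=0x3b blk=3 s=1: VC-HIT | VC [15, 5]
  [5] addr=0xf5 blk=15 s=1: VC-HIT | VC [3, 5]
  [6] addr=0xfb blk=15 s=1: L1-HIT | VC [3, 5]
  [7] addr=0xf7 blk=15 s=1: L1-HIT | VC [3, 5]
  [8] addr=0x39 blk=3 s=1: VC-HIT | VC [15, 5]
  [9] addr=0xfa blk=15 s=1: VC-HIT | VC [3, 5]
  [10] addr=0x36 blk=3 s=1: VC-HIT | VC [15, 5]
  [11] addr=0x36 blk=3 s=1: L1-HIT | VC [15, 5]
  [12] addr=0x38 blk=3 s=1: L1-HIT | VC [15, 5]
  [13] addr=0x32 blk=3 s=1: L1-HIT | VC [15, 5]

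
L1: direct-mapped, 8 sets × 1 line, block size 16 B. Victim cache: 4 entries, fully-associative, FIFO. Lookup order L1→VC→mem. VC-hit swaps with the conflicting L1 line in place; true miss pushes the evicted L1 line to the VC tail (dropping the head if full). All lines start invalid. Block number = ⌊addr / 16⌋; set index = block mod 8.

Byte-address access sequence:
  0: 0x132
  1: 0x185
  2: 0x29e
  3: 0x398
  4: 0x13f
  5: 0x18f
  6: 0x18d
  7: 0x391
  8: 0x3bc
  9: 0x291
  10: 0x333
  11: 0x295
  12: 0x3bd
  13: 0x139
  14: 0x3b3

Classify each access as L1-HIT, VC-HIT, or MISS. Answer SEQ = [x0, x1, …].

0: 0x132 (blk 19, set 3) → MISS  vc=[]
1: 0x185 (blk 24, set 0) → MISS  vc=[]
2: 0x29e (blk 41, set 1) → MISS  vc=[]
3: 0x398 (blk 57, set 1) → MISS  vc=[41]
4: 0x13f (blk 19, set 3) → L1-HIT  vc=[41]
5: 0x18f (blk 24, set 0) → L1-HIT  vc=[41]
6: 0x18d (blk 24, set 0) → L1-HIT  vc=[41]
7: 0x391 (blk 57, set 1) → L1-HIT  vc=[41]
8: 0x3bc (blk 59, set 3) → MISS  vc=[41, 19]
9: 0x291 (blk 41, set 1) → VC-HIT  vc=[57, 19]
10: 0x333 (blk 51, set 3) → MISS  vc=[57, 19, 59]
11: 0x295 (blk 41, set 1) → L1-HIT  vc=[57, 19, 59]
12: 0x3bd (blk 59, set 3) → VC-HIT  vc=[57, 19, 51]
13: 0x139 (blk 19, set 3) → VC-HIT  vc=[57, 59, 51]
14: 0x3b3 (blk 59, set 3) → VC-HIT  vc=[57, 19, 51]

SEQ = [MISS, MISS, MISS, MISS, L1-HIT, L1-HIT, L1-HIT, L1-HIT, MISS, VC-HIT, MISS, L1-HIT, VC-HIT, VC-HIT, VC-HIT]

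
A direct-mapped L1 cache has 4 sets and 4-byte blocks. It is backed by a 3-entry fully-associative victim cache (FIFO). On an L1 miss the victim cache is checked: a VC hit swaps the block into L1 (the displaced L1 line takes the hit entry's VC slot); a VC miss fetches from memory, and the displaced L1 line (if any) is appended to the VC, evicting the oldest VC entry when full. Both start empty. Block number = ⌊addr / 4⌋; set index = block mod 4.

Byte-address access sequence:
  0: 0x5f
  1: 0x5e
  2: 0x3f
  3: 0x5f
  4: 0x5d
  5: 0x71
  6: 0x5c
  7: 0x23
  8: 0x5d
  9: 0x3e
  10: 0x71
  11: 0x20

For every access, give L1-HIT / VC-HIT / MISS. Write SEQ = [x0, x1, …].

0: 0x5f (blk 23, set 3) → MISS  vc=[]
1: 0x5e (blk 23, set 3) → L1-HIT  vc=[]
2: 0x3f (blk 15, set 3) → MISS  vc=[23]
3: 0x5f (blk 23, set 3) → VC-HIT  vc=[15]
4: 0x5d (blk 23, set 3) → L1-HIT  vc=[15]
5: 0x71 (blk 28, set 0) → MISS  vc=[15]
6: 0x5c (blk 23, set 3) → L1-HIT  vc=[15]
7: 0x23 (blk 8, set 0) → MISS  vc=[15, 28]
8: 0x5d (blk 23, set 3) → L1-HIT  vc=[15, 28]
9: 0x3e (blk 15, set 3) → VC-HIT  vc=[23, 28]
10: 0x71 (blk 28, set 0) → VC-HIT  vc=[23, 8]
11: 0x20 (blk 8, set 0) → VC-HIT  vc=[23, 28]

SEQ = [MISS, L1-HIT, MISS, VC-HIT, L1-HIT, MISS, L1-HIT, MISS, L1-HIT, VC-HIT, VC-HIT, VC-HIT]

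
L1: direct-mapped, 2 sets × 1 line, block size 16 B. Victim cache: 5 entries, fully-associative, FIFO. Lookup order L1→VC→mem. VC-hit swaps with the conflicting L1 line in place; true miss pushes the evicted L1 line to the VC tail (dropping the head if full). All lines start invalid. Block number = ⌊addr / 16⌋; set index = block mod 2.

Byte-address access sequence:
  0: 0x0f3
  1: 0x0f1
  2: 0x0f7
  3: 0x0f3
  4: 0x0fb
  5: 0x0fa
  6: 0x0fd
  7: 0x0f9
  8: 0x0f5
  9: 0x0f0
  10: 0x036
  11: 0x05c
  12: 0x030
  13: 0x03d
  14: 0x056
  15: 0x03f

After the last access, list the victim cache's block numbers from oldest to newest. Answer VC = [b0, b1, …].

  [0] addr=0xf3 blk=15 s=1: MISS | VC []
  [1] addr=0xf1 blk=15 s=1: L1-HIT | VC []
  [2] addr=0xf7 blk=15 s=1: L1-HIT | VC []
  [3] addr=0xf3 blk=15 s=1: L1-HIT | VC []
  [4] addr=0xfb blk=15 s=1: L1-HIT | VC []
  [5] addr=0xfa blk=15 s=1: L1-HIT | VC []
  [6] addr=0xfd blk=15 s=1: L1-HIT | VC []
  [7] addr=0xf9 blk=15 s=1: L1-HIT | VC []
  [8] addr=0xf5 blk=15 s=1: L1-HIT | VC []
  [9] addr=0xf0 blk=15 s=1: L1-HIT | VC []
  [10] addr=0x36 blk=3 s=1: MISS | VC [15]
  [11] addr=0x5c blk=5 s=1: MISS | VC [15, 3]
  [12] addr=0x30 blk=3 s=1: VC-HIT | VC [15, 5]
  [13] addr=0x3d blk=3 s=1: L1-HIT | VC [15, 5]
  [14] addr=0x56 blk=5 s=1: VC-HIT | VC [15, 3]
  [15] addr=0x3f blk=3 s=1: VC-HIT | VC [15, 5]

VC = [15, 5]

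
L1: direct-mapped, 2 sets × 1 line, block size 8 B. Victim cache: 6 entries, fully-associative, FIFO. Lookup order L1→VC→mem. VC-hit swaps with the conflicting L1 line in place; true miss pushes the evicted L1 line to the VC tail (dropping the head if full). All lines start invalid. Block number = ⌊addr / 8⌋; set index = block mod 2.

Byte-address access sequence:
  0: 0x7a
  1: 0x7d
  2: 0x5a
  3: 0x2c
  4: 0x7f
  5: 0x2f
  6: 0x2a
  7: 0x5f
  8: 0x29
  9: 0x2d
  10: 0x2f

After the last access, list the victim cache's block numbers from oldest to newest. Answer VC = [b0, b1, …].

VC = [15, 11]

0: 0x7a (blk 15, set 1) → MISS  vc=[]
1: 0x7d (blk 15, set 1) → L1-HIT  vc=[]
2: 0x5a (blk 11, set 1) → MISS  vc=[15]
3: 0x2c (blk 5, set 1) → MISS  vc=[15, 11]
4: 0x7f (blk 15, set 1) → VC-HIT  vc=[5, 11]
5: 0x2f (blk 5, set 1) → VC-HIT  vc=[15, 11]
6: 0x2a (blk 5, set 1) → L1-HIT  vc=[15, 11]
7: 0x5f (blk 11, set 1) → VC-HIT  vc=[15, 5]
8: 0x29 (blk 5, set 1) → VC-HIT  vc=[15, 11]
9: 0x2d (blk 5, set 1) → L1-HIT  vc=[15, 11]
10: 0x2f (blk 5, set 1) → L1-HIT  vc=[15, 11]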